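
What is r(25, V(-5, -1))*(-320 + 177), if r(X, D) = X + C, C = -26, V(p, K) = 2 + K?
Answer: 143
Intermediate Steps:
r(X, D) = -26 + X (r(X, D) = X - 26 = -26 + X)
r(25, V(-5, -1))*(-320 + 177) = (-26 + 25)*(-320 + 177) = -1*(-143) = 143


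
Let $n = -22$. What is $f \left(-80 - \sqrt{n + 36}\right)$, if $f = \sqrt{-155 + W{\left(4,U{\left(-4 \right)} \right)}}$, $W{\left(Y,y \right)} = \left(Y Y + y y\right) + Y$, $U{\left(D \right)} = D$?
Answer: $i \sqrt{119} \left(-80 - \sqrt{14}\right) \approx - 913.51 i$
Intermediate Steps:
$W{\left(Y,y \right)} = Y + Y^{2} + y^{2}$ ($W{\left(Y,y \right)} = \left(Y^{2} + y^{2}\right) + Y = Y + Y^{2} + y^{2}$)
$f = i \sqrt{119}$ ($f = \sqrt{-155 + \left(4 + 4^{2} + \left(-4\right)^{2}\right)} = \sqrt{-155 + \left(4 + 16 + 16\right)} = \sqrt{-155 + 36} = \sqrt{-119} = i \sqrt{119} \approx 10.909 i$)
$f \left(-80 - \sqrt{n + 36}\right) = i \sqrt{119} \left(-80 - \sqrt{-22 + 36}\right) = i \sqrt{119} \left(-80 - \sqrt{14}\right)$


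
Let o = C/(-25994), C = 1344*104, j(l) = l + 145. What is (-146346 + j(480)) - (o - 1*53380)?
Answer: -1200086089/12997 ≈ -92336.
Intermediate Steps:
j(l) = 145 + l
C = 139776
o = -69888/12997 (o = 139776/(-25994) = 139776*(-1/25994) = -69888/12997 ≈ -5.3772)
(-146346 + j(480)) - (o - 1*53380) = (-146346 + (145 + 480)) - (-69888/12997 - 1*53380) = (-146346 + 625) - (-69888/12997 - 53380) = -145721 - 1*(-693849748/12997) = -145721 + 693849748/12997 = -1200086089/12997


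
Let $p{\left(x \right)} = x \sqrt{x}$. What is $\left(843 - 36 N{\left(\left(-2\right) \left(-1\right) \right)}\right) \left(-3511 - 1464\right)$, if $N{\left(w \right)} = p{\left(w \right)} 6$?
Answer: $-4193925 + 2149200 \sqrt{2} \approx -1.1545 \cdot 10^{6}$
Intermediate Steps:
$p{\left(x \right)} = x^{\frac{3}{2}}$
$N{\left(w \right)} = 6 w^{\frac{3}{2}}$ ($N{\left(w \right)} = w^{\frac{3}{2}} \cdot 6 = 6 w^{\frac{3}{2}}$)
$\left(843 - 36 N{\left(\left(-2\right) \left(-1\right) \right)}\right) \left(-3511 - 1464\right) = \left(843 - 36 \cdot 6 \left(\left(-2\right) \left(-1\right)\right)^{\frac{3}{2}}\right) \left(-3511 - 1464\right) = \left(843 - 36 \cdot 6 \cdot 2^{\frac{3}{2}}\right) \left(-4975\right) = \left(843 - 36 \cdot 6 \cdot 2 \sqrt{2}\right) \left(-4975\right) = \left(843 - 36 \cdot 12 \sqrt{2}\right) \left(-4975\right) = \left(843 - 432 \sqrt{2}\right) \left(-4975\right) = -4193925 + 2149200 \sqrt{2}$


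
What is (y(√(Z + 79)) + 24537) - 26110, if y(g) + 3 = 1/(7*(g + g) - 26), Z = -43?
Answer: -91407/58 ≈ -1576.0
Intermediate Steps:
y(g) = -3 + 1/(-26 + 14*g) (y(g) = -3 + 1/(7*(g + g) - 26) = -3 + 1/(7*(2*g) - 26) = -3 + 1/(14*g - 26) = -3 + 1/(-26 + 14*g))
(y(√(Z + 79)) + 24537) - 26110 = ((79 - 42*√(-43 + 79))/(2*(-13 + 7*√(-43 + 79))) + 24537) - 26110 = ((79 - 42*√36)/(2*(-13 + 7*√36)) + 24537) - 26110 = ((79 - 42*6)/(2*(-13 + 7*6)) + 24537) - 26110 = ((79 - 252)/(2*(-13 + 42)) + 24537) - 26110 = ((½)*(-173)/29 + 24537) - 26110 = ((½)*(1/29)*(-173) + 24537) - 26110 = (-173/58 + 24537) - 26110 = 1422973/58 - 26110 = -91407/58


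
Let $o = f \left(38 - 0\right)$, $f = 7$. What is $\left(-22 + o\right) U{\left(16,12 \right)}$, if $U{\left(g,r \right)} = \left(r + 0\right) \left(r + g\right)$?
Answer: $81984$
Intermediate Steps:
$U{\left(g,r \right)} = r \left(g + r\right)$
$o = 266$ ($o = 7 \left(38 - 0\right) = 7 \left(38 + 0\right) = 7 \cdot 38 = 266$)
$\left(-22 + o\right) U{\left(16,12 \right)} = \left(-22 + 266\right) 12 \left(16 + 12\right) = 244 \cdot 12 \cdot 28 = 244 \cdot 336 = 81984$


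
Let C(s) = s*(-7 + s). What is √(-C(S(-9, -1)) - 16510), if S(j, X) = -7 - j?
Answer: 10*I*√165 ≈ 128.45*I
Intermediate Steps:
√(-C(S(-9, -1)) - 16510) = √(-(-7 - 1*(-9))*(-7 + (-7 - 1*(-9))) - 16510) = √(-(-7 + 9)*(-7 + (-7 + 9)) - 16510) = √(-2*(-7 + 2) - 16510) = √(-2*(-5) - 16510) = √(-1*(-10) - 16510) = √(10 - 16510) = √(-16500) = 10*I*√165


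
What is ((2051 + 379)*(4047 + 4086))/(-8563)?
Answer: -19763190/8563 ≈ -2308.0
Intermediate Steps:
((2051 + 379)*(4047 + 4086))/(-8563) = (2430*8133)*(-1/8563) = 19763190*(-1/8563) = -19763190/8563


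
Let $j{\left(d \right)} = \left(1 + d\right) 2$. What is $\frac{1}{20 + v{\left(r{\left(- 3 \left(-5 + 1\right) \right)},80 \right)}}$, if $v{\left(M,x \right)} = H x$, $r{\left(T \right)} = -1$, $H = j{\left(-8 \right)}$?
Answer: $- \frac{1}{1100} \approx -0.00090909$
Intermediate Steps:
$j{\left(d \right)} = 2 + 2 d$
$H = -14$ ($H = 2 + 2 \left(-8\right) = 2 - 16 = -14$)
$v{\left(M,x \right)} = - 14 x$
$\frac{1}{20 + v{\left(r{\left(- 3 \left(-5 + 1\right) \right)},80 \right)}} = \frac{1}{20 - 1120} = \frac{1}{-1100} = - \frac{1}{1100}$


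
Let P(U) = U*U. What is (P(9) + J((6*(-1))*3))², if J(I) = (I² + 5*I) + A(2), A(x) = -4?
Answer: 96721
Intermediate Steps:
P(U) = U²
J(I) = -4 + I² + 5*I (J(I) = (I² + 5*I) - 4 = -4 + I² + 5*I)
(P(9) + J((6*(-1))*3))² = (9² + (-4 + ((6*(-1))*3)² + 5*((6*(-1))*3)))² = (81 + (-4 + (-6*3)² + 5*(-6*3)))² = (81 + (-4 + (-18)² + 5*(-18)))² = (81 + (-4 + 324 - 90))² = (81 + 230)² = 311² = 96721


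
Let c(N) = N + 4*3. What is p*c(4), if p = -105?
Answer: -1680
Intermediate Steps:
c(N) = 12 + N (c(N) = N + 12 = 12 + N)
p*c(4) = -105*(12 + 4) = -105*16 = -1680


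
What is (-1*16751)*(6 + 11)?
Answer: -284767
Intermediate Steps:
(-1*16751)*(6 + 11) = -16751*17 = -284767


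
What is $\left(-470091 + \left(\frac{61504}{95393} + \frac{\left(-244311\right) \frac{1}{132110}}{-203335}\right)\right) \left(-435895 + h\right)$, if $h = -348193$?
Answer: $\frac{472259270865554357327120788}{1281251373691025} \approx 3.6859 \cdot 10^{11}$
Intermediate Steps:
$\left(-470091 + \left(\frac{61504}{95393} + \frac{\left(-244311\right) \frac{1}{132110}}{-203335}\right)\right) \left(-435895 + h\right) = \left(-470091 + \left(\frac{61504}{95393} + \frac{\left(-244311\right) \frac{1}{132110}}{-203335}\right)\right) \left(-435895 - 348193\right) = \left(-470091 + \left(61504 \cdot \frac{1}{95393} + \left(-244311\right) \frac{1}{132110} \left(- \frac{1}{203335}\right)\right)\right) \left(-784088\right) = \left(-470091 + \left(\frac{61504}{95393} - - \frac{244311}{26862586850}\right)\right) \left(-784088\right) = \left(-470091 + \left(\frac{61504}{95393} + \frac{244311}{26862586850}\right)\right) \left(-784088\right) = \left(-470091 + \frac{1652179847181623}{2562502747382050}\right) \left(-784088\right) = \left(- \frac{1204607826839728084927}{2562502747382050}\right) \left(-784088\right) = \frac{472259270865554357327120788}{1281251373691025}$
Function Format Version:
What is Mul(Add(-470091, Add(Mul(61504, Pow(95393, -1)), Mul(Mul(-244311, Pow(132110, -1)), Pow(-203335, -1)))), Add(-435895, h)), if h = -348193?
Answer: Rational(472259270865554357327120788, 1281251373691025) ≈ 3.6859e+11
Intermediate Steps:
Mul(Add(-470091, Add(Mul(61504, Pow(95393, -1)), Mul(Mul(-244311, Pow(132110, -1)), Pow(-203335, -1)))), Add(-435895, h)) = Mul(Add(-470091, Add(Mul(61504, Pow(95393, -1)), Mul(Mul(-244311, Pow(132110, -1)), Pow(-203335, -1)))), Add(-435895, -348193)) = Mul(Add(-470091, Add(Mul(61504, Rational(1, 95393)), Mul(Mul(-244311, Rational(1, 132110)), Rational(-1, 203335)))), -784088) = Mul(Add(-470091, Add(Rational(61504, 95393), Mul(Rational(-244311, 132110), Rational(-1, 203335)))), -784088) = Mul(Add(-470091, Add(Rational(61504, 95393), Rational(244311, 26862586850))), -784088) = Mul(Add(-470091, Rational(1652179847181623, 2562502747382050)), -784088) = Mul(Rational(-1204607826839728084927, 2562502747382050), -784088) = Rational(472259270865554357327120788, 1281251373691025)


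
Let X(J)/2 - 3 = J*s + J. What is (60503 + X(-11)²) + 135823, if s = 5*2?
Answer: 252022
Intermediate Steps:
s = 10
X(J) = 6 + 22*J (X(J) = 6 + 2*(J*10 + J) = 6 + 2*(10*J + J) = 6 + 2*(11*J) = 6 + 22*J)
(60503 + X(-11)²) + 135823 = (60503 + (6 + 22*(-11))²) + 135823 = (60503 + (6 - 242)²) + 135823 = (60503 + (-236)²) + 135823 = (60503 + 55696) + 135823 = 116199 + 135823 = 252022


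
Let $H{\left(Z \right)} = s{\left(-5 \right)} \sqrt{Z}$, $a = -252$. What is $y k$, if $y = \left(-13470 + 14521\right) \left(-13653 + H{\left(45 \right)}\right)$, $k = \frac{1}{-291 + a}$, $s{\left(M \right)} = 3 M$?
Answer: $\frac{4783101}{181} + \frac{15765 \sqrt{5}}{181} \approx 26621.0$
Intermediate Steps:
$H{\left(Z \right)} = - 15 \sqrt{Z}$ ($H{\left(Z \right)} = 3 \left(-5\right) \sqrt{Z} = - 15 \sqrt{Z}$)
$k = - \frac{1}{543}$ ($k = \frac{1}{-291 - 252} = \frac{1}{-543} = - \frac{1}{543} \approx -0.0018416$)
$y = -14349303 - 47295 \sqrt{5}$ ($y = \left(-13470 + 14521\right) \left(-13653 - 15 \sqrt{45}\right) = 1051 \left(-13653 - 15 \cdot 3 \sqrt{5}\right) = 1051 \left(-13653 - 45 \sqrt{5}\right) = -14349303 - 47295 \sqrt{5} \approx -1.4455 \cdot 10^{7}$)
$y k = \left(-14349303 - 47295 \sqrt{5}\right) \left(- \frac{1}{543}\right) = \frac{4783101}{181} + \frac{15765 \sqrt{5}}{181}$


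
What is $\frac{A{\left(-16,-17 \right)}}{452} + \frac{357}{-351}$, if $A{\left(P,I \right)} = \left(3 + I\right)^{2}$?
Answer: $- \frac{7714}{13221} \approx -0.58347$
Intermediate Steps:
$\frac{A{\left(-16,-17 \right)}}{452} + \frac{357}{-351} = \frac{\left(3 - 17\right)^{2}}{452} + \frac{357}{-351} = \left(-14\right)^{2} \cdot \frac{1}{452} + 357 \left(- \frac{1}{351}\right) = 196 \cdot \frac{1}{452} - \frac{119}{117} = \frac{49}{113} - \frac{119}{117} = - \frac{7714}{13221}$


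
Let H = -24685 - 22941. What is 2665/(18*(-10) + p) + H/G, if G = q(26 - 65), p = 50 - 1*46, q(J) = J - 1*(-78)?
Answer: -8486111/6864 ≈ -1236.3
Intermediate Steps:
q(J) = 78 + J (q(J) = J + 78 = 78 + J)
p = 4 (p = 50 - 46 = 4)
G = 39 (G = 78 + (26 - 65) = 78 - 39 = 39)
H = -47626
2665/(18*(-10) + p) + H/G = 2665/(18*(-10) + 4) - 47626/39 = 2665/(-180 + 4) - 47626*1/39 = 2665/(-176) - 47626/39 = 2665*(-1/176) - 47626/39 = -2665/176 - 47626/39 = -8486111/6864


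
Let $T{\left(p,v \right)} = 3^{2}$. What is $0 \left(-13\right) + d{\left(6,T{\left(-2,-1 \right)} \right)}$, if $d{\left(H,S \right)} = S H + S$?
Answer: $63$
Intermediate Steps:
$T{\left(p,v \right)} = 9$
$d{\left(H,S \right)} = S + H S$ ($d{\left(H,S \right)} = H S + S = S + H S$)
$0 \left(-13\right) + d{\left(6,T{\left(-2,-1 \right)} \right)} = 0 \left(-13\right) + 9 \left(1 + 6\right) = 0 + 9 \cdot 7 = 0 + 63 = 63$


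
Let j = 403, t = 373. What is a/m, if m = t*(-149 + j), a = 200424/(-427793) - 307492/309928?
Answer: -48414983657/3140342702105692 ≈ -1.5417e-5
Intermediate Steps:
a = -48414983657/33146257226 (a = 200424*(-1/427793) - 307492*1/309928 = -200424/427793 - 76873/77482 = -48414983657/33146257226 ≈ -1.4606)
m = 94742 (m = 373*(-149 + 403) = 373*254 = 94742)
a/m = -48414983657/33146257226/94742 = -48414983657/33146257226*1/94742 = -48414983657/3140342702105692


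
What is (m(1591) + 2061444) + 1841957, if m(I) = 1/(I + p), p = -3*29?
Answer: 5870715105/1504 ≈ 3.9034e+6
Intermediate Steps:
p = -87
m(I) = 1/(-87 + I) (m(I) = 1/(I - 87) = 1/(-87 + I))
(m(1591) + 2061444) + 1841957 = (1/(-87 + 1591) + 2061444) + 1841957 = (1/1504 + 2061444) + 1841957 = 3100411777/1504 + 1841957 = 5870715105/1504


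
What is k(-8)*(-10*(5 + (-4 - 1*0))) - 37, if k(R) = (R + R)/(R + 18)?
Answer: -21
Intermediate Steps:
k(R) = 2*R/(18 + R) (k(R) = (2*R)/(18 + R) = 2*R/(18 + R))
k(-8)*(-10*(5 + (-4 - 1*0))) - 37 = (2*(-8)/(18 - 8))*(-10*(5 + (-4 - 1*0))) - 37 = (2*(-8)/10)*(-10*(5 + (-4 + 0))) - 37 = (2*(-8)*(⅒))*(-10*(5 - 4)) - 37 = -(-16) - 37 = -8/5*(-10) - 37 = 16 - 37 = -21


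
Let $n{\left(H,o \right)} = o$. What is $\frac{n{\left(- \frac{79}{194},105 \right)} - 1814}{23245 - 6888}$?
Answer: $- \frac{1709}{16357} \approx -0.10448$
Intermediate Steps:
$\frac{n{\left(- \frac{79}{194},105 \right)} - 1814}{23245 - 6888} = \frac{105 - 1814}{23245 - 6888} = - \frac{1709}{16357}$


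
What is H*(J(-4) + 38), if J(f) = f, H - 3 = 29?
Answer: 1088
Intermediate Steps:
H = 32 (H = 3 + 29 = 32)
H*(J(-4) + 38) = 32*(-4 + 38) = 32*34 = 1088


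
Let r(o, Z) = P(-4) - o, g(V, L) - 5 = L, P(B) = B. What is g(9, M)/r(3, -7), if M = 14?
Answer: -19/7 ≈ -2.7143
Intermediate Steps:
g(V, L) = 5 + L
r(o, Z) = -4 - o
g(9, M)/r(3, -7) = (5 + 14)/(-4 - 1*3) = 19/(-4 - 3) = 19/(-7) = 19*(-⅐) = -19/7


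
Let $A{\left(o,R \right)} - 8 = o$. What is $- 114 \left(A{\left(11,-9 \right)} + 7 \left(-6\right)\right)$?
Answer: $2622$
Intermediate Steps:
$A{\left(o,R \right)} = 8 + o$
$- 114 \left(A{\left(11,-9 \right)} + 7 \left(-6\right)\right) = - 114 \left(\left(8 + 11\right) + 7 \left(-6\right)\right) = - 114 \left(19 - 42\right) = \left(-114\right) \left(-23\right) = 2622$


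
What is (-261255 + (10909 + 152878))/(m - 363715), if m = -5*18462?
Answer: 97468/456025 ≈ 0.21373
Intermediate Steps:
m = -92310
(-261255 + (10909 + 152878))/(m - 363715) = (-261255 + (10909 + 152878))/(-92310 - 363715) = (-261255 + 163787)/(-456025) = -97468*(-1/456025) = 97468/456025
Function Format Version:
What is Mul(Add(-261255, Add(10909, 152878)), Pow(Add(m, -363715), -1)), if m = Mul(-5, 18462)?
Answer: Rational(97468, 456025) ≈ 0.21373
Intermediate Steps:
m = -92310
Mul(Add(-261255, Add(10909, 152878)), Pow(Add(m, -363715), -1)) = Mul(Add(-261255, Add(10909, 152878)), Pow(Add(-92310, -363715), -1)) = Mul(Add(-261255, 163787), Pow(-456025, -1)) = Mul(-97468, Rational(-1, 456025)) = Rational(97468, 456025)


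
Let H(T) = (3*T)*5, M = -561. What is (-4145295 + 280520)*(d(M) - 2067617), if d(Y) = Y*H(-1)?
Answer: 7958352409550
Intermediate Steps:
H(T) = 15*T
d(Y) = -15*Y (d(Y) = Y*(15*(-1)) = Y*(-15) = -15*Y)
(-4145295 + 280520)*(d(M) - 2067617) = (-4145295 + 280520)*(-15*(-561) - 2067617) = -3864775*(8415 - 2067617) = -3864775*(-2059202) = 7958352409550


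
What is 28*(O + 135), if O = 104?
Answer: 6692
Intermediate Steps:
28*(O + 135) = 28*(104 + 135) = 28*239 = 6692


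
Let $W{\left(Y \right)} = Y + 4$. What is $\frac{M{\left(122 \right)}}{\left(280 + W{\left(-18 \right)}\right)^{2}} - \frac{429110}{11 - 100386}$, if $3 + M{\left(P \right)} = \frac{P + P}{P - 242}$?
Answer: $\frac{3312174757}{774778200} \approx 4.275$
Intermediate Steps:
$W{\left(Y \right)} = 4 + Y$
$M{\left(P \right)} = -3 + \frac{2 P}{-242 + P}$ ($M{\left(P \right)} = -3 + \frac{P + P}{P - 242} = -3 + \frac{2 P}{-242 + P}$)
$\frac{M{\left(122 \right)}}{\left(280 + W{\left(-18 \right)}\right)^{2}} - \frac{429110}{11 - 100386} = \frac{\frac{1}{-242 + 122} \left(726 - 122\right)}{\left(280 + \left(4 - 18\right)\right)^{2}} - \frac{429110}{11 - 100386} = \frac{\frac{1}{-120} \left(726 - 122\right)}{\left(280 - 14\right)^{2}} - \frac{429110}{11 - 100386} = \frac{\left(- \frac{1}{120}\right) 604}{266^{2}} - \frac{429110}{-100375} = - \frac{151}{30 \cdot 70756} - - \frac{7802}{1825} = \left(- \frac{151}{30}\right) \frac{1}{70756} + \frac{7802}{1825} = - \frac{151}{2122680} + \frac{7802}{1825} = \frac{3312174757}{774778200}$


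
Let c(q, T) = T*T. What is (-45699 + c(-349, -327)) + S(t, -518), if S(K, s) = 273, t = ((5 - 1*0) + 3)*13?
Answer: 61503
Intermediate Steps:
c(q, T) = T²
t = 104 (t = ((5 + 0) + 3)*13 = (5 + 3)*13 = 8*13 = 104)
(-45699 + c(-349, -327)) + S(t, -518) = (-45699 + (-327)²) + 273 = (-45699 + 106929) + 273 = 61230 + 273 = 61503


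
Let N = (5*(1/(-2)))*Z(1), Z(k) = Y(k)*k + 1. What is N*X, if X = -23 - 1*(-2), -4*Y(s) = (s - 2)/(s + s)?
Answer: 945/16 ≈ 59.063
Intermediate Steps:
Y(s) = -(-2 + s)/(8*s) (Y(s) = -(s - 2)/(4*(s + s)) = -(-2 + s)/(4*(2*s)) = -(-2 + s)*1/(2*s)/4 = -(-2 + s)/(8*s))
Z(k) = 5/4 - k/8 (Z(k) = ((2 - k)/(8*k))*k + 1 = (¼ - k/8) + 1 = 5/4 - k/8)
N = -45/16 (N = (5*(1/(-2)))*(5/4 - ⅛*1) = (5*(1*(-½)))*(5/4 - ⅛) = (5*(-½))*(9/8) = -5/2*9/8 = -45/16 ≈ -2.8125)
X = -21 (X = -23 + 2 = -21)
N*X = -45/16*(-21) = 945/16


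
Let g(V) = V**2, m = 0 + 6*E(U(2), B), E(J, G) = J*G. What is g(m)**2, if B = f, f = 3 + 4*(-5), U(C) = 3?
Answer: 8767700496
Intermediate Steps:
f = -17 (f = 3 - 20 = -17)
B = -17
E(J, G) = G*J
m = -306 (m = 0 + 6*(-17*3) = 0 + 6*(-51) = 0 - 306 = -306)
g(m)**2 = ((-306)**2)**2 = 93636**2 = 8767700496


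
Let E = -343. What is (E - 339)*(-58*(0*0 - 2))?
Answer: -79112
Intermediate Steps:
(E - 339)*(-58*(0*0 - 2)) = (-343 - 339)*(-58*(0*0 - 2)) = -(-39556)*(0 - 2) = -(-39556)*(-2) = -682*116 = -79112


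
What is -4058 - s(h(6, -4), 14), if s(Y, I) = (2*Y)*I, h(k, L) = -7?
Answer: -3862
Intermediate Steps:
s(Y, I) = 2*I*Y
-4058 - s(h(6, -4), 14) = -4058 - 2*14*(-7) = -4058 - 1*(-196) = -4058 + 196 = -3862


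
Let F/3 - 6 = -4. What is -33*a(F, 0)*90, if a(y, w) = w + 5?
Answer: -14850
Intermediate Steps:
F = 6 (F = 18 + 3*(-4) = 18 - 12 = 6)
a(y, w) = 5 + w
-33*a(F, 0)*90 = -33*(5 + 0)*90 = -33*5*90 = -165*90 = -14850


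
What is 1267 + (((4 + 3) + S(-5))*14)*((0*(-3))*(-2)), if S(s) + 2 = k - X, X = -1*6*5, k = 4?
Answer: 1267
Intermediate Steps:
X = -30 (X = -6*5 = -30)
S(s) = 32 (S(s) = -2 + (4 - 1*(-30)) = -2 + (4 + 30) = -2 + 34 = 32)
1267 + (((4 + 3) + S(-5))*14)*((0*(-3))*(-2)) = 1267 + (((4 + 3) + 32)*14)*((0*(-3))*(-2)) = 1267 + ((7 + 32)*14)*(0*(-2)) = 1267 + (39*14)*0 = 1267 + 546*0 = 1267 + 0 = 1267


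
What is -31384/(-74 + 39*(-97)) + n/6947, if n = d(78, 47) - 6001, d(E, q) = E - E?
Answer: 194878791/26794579 ≈ 7.2731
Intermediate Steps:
d(E, q) = 0
n = -6001 (n = 0 - 6001 = -6001)
-31384/(-74 + 39*(-97)) + n/6947 = -31384/(-74 + 39*(-97)) - 6001/6947 = -31384/(-74 - 3783) - 6001*1/6947 = -31384/(-3857) - 6001/6947 = -31384*(-1/3857) - 6001/6947 = 31384/3857 - 6001/6947 = 194878791/26794579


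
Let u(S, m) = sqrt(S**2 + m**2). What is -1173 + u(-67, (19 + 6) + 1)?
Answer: -1173 + sqrt(5165) ≈ -1101.1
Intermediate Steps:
-1173 + u(-67, (19 + 6) + 1) = -1173 + sqrt((-67)**2 + ((19 + 6) + 1)**2) = -1173 + sqrt(4489 + (25 + 1)**2) = -1173 + sqrt(4489 + 26**2) = -1173 + sqrt(4489 + 676) = -1173 + sqrt(5165)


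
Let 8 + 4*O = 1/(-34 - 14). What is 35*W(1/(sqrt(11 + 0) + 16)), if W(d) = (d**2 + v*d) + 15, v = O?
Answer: 10713379/20580 + 88181*sqrt(11)/329280 ≈ 521.46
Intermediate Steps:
O = -385/192 (O = -2 + 1/(4*(-34 - 14)) = -2 + (1/4)/(-48) = -2 + (1/4)*(-1/48) = -2 - 1/192 = -385/192 ≈ -2.0052)
v = -385/192 ≈ -2.0052
W(d) = 15 + d**2 - 385*d/192 (W(d) = (d**2 - 385*d/192) + 15 = 15 + d**2 - 385*d/192)
35*W(1/(sqrt(11 + 0) + 16)) = 35*(15 + (1/(sqrt(11 + 0) + 16))**2 - 385/(192*(sqrt(11 + 0) + 16))) = 35*(15 + (1/(sqrt(11) + 16))**2 - 385/(192*(sqrt(11) + 16))) = 35*(15 + (1/(16 + sqrt(11)))**2 - 385/(192*(16 + sqrt(11)))) = 35*(15 + (16 + sqrt(11))**(-2) - 385/(192*(16 + sqrt(11)))) = 525 + 35/(16 + sqrt(11))**2 - 13475/(192*(16 + sqrt(11)))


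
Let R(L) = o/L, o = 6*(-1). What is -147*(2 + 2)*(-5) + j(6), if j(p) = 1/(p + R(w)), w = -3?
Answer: 23521/8 ≈ 2940.1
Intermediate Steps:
o = -6
R(L) = -6/L
j(p) = 1/(2 + p) (j(p) = 1/(p - 6/(-3)) = 1/(p - 6*(-⅓)) = 1/(p + 2) = 1/(2 + p))
-147*(2 + 2)*(-5) + j(6) = -147*(2 + 2)*(-5) + 1/(2 + 6) = -588*(-5) + 1/8 = -147*(-20) + ⅛ = 2940 + ⅛ = 23521/8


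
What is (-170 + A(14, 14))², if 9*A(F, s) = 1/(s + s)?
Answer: 1835179921/63504 ≈ 28899.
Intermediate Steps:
A(F, s) = 1/(18*s) (A(F, s) = 1/(9*(s + s)) = 1/(9*((2*s))) = (1/(2*s))/9 = 1/(18*s))
(-170 + A(14, 14))² = (-170 + (1/18)/14)² = (-170 + (1/18)*(1/14))² = (-170 + 1/252)² = (-42839/252)² = 1835179921/63504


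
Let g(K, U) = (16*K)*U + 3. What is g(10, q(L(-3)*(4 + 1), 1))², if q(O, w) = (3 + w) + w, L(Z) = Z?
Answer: 644809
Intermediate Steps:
q(O, w) = 3 + 2*w
g(K, U) = 3 + 16*K*U (g(K, U) = 16*K*U + 3 = 3 + 16*K*U)
g(10, q(L(-3)*(4 + 1), 1))² = (3 + 16*10*(3 + 2*1))² = (3 + 16*10*(3 + 2))² = (3 + 16*10*5)² = (3 + 800)² = 803² = 644809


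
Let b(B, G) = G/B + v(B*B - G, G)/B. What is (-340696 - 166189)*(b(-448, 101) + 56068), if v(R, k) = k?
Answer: -6366035116935/224 ≈ -2.8420e+10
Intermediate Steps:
b(B, G) = 2*G/B (b(B, G) = G/B + G/B = 2*G/B)
(-340696 - 166189)*(b(-448, 101) + 56068) = (-340696 - 166189)*(2*101/(-448) + 56068) = -506885*(2*101*(-1/448) + 56068) = -506885*(-101/224 + 56068) = -506885*12559131/224 = -6366035116935/224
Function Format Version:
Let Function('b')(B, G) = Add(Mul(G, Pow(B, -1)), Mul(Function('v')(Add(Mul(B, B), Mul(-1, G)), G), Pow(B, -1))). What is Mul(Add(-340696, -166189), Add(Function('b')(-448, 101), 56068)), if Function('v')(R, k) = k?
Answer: Rational(-6366035116935, 224) ≈ -2.8420e+10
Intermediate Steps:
Function('b')(B, G) = Mul(2, G, Pow(B, -1)) (Function('b')(B, G) = Add(Mul(G, Pow(B, -1)), Mul(G, Pow(B, -1))) = Mul(2, G, Pow(B, -1)))
Mul(Add(-340696, -166189), Add(Function('b')(-448, 101), 56068)) = Mul(Add(-340696, -166189), Add(Mul(2, 101, Pow(-448, -1)), 56068)) = Mul(-506885, Add(Mul(2, 101, Rational(-1, 448)), 56068)) = Mul(-506885, Add(Rational(-101, 224), 56068)) = Mul(-506885, Rational(12559131, 224)) = Rational(-6366035116935, 224)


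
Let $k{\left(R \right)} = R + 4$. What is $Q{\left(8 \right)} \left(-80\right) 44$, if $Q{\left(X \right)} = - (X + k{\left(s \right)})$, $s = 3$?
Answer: $52800$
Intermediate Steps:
$k{\left(R \right)} = 4 + R$
$Q{\left(X \right)} = -7 - X$ ($Q{\left(X \right)} = - (X + \left(4 + 3\right)) = - (X + 7) = - (7 + X) = -7 - X$)
$Q{\left(8 \right)} \left(-80\right) 44 = \left(-7 - 8\right) \left(-80\right) 44 = \left(-15\right) \left(-80\right) 44 = 1200 \cdot 44 = 52800$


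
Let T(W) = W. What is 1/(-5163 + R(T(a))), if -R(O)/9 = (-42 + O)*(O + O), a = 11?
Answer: 1/975 ≈ 0.0010256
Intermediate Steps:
R(O) = -18*O*(-42 + O) (R(O) = -9*(-42 + O)*(O + O) = -9*(-42 + O)*2*O = -18*O*(-42 + O))
1/(-5163 + R(T(a))) = 1/(-5163 + 18*11*(42 - 1*11)) = 1/(-5163 + 18*11*(42 - 11)) = 1/(-5163 + 18*11*31) = 1/(-5163 + 6138) = 1/975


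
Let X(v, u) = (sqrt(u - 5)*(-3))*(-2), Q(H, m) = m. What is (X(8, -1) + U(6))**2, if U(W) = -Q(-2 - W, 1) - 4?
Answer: (5 - 6*I*sqrt(6))**2 ≈ -191.0 - 146.97*I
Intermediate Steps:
U(W) = -5 (U(W) = -1*1 - 4 = -1 - 4 = -5)
X(v, u) = 6*sqrt(-5 + u) (X(v, u) = (sqrt(-5 + u)*(-3))*(-2) = -3*sqrt(-5 + u)*(-2) = 6*sqrt(-5 + u))
(X(8, -1) + U(6))**2 = (6*sqrt(-5 - 1) - 5)**2 = (6*sqrt(-6) - 5)**2 = (6*(I*sqrt(6)) - 5)**2 = (6*I*sqrt(6) - 5)**2 = (-5 + 6*I*sqrt(6))**2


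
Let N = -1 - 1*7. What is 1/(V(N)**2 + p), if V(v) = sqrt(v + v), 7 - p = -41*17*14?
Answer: 1/9749 ≈ 0.00010257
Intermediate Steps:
p = 9765 (p = 7 - (-41*17)*14 = 7 - (-697)*14 = 7 - 1*(-9758) = 7 + 9758 = 9765)
N = -8 (N = -1 - 7 = -8)
V(v) = sqrt(2)*sqrt(v) (V(v) = sqrt(2*v) = sqrt(2)*sqrt(v))
1/(V(N)**2 + p) = 1/((sqrt(2)*sqrt(-8))**2 + 9765) = 1/((sqrt(2)*(2*I*sqrt(2)))**2 + 9765) = 1/((4*I)**2 + 9765) = 1/(-16 + 9765) = 1/9749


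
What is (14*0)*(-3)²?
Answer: 0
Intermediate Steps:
(14*0)*(-3)² = 0*9 = 0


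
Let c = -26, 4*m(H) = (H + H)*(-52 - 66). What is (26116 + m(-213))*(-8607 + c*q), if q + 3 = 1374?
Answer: -1711838799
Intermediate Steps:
m(H) = -59*H (m(H) = ((H + H)*(-52 - 66))/4 = ((2*H)*(-118))/4 = (-236*H)/4 = -59*H)
q = 1371 (q = -3 + 1374 = 1371)
(26116 + m(-213))*(-8607 + c*q) = (26116 - 59*(-213))*(-8607 - 26*1371) = (26116 + 12567)*(-8607 - 35646) = 38683*(-44253) = -1711838799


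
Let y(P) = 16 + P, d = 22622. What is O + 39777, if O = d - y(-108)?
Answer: 62491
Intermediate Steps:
O = 22714 (O = 22622 - (16 - 108) = 22622 - 1*(-92) = 22622 + 92 = 22714)
O + 39777 = 22714 + 39777 = 62491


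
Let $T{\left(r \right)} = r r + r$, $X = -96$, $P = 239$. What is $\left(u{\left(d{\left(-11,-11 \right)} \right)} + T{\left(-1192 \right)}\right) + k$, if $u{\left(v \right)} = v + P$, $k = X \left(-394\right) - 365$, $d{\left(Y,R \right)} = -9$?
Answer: $1457361$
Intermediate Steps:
$k = 37459$ ($k = \left(-96\right) \left(-394\right) - 365 = 37824 - 365 = 37459$)
$T{\left(r \right)} = r + r^{2}$ ($T{\left(r \right)} = r^{2} + r = r + r^{2}$)
$u{\left(v \right)} = 239 + v$ ($u{\left(v \right)} = v + 239 = 239 + v$)
$\left(u{\left(d{\left(-11,-11 \right)} \right)} + T{\left(-1192 \right)}\right) + k = \left(\left(239 - 9\right) - 1192 \left(1 - 1192\right)\right) + 37459 = \left(230 - -1419672\right) + 37459 = \left(230 + 1419672\right) + 37459 = 1419902 + 37459 = 1457361$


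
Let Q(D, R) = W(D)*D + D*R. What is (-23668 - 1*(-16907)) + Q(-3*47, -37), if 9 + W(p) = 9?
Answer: -1544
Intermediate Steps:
W(p) = 0 (W(p) = -9 + 9 = 0)
Q(D, R) = D*R (Q(D, R) = 0*D + D*R = 0 + D*R = D*R)
(-23668 - 1*(-16907)) + Q(-3*47, -37) = (-23668 - 1*(-16907)) - 3*47*(-37) = (-23668 + 16907) - 141*(-37) = -6761 + 5217 = -1544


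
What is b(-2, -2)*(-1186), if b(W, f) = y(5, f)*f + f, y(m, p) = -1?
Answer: 0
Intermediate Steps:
b(W, f) = 0 (b(W, f) = -f + f = 0)
b(-2, -2)*(-1186) = 0*(-1186) = 0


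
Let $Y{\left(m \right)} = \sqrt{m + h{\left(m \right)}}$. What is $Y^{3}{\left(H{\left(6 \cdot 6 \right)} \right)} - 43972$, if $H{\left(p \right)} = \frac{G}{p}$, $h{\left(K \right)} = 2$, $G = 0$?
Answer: $-43972 + 2 \sqrt{2} \approx -43969.0$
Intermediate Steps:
$H{\left(p \right)} = 0$ ($H{\left(p \right)} = \frac{0}{p} = 0$)
$Y{\left(m \right)} = \sqrt{2 + m}$ ($Y{\left(m \right)} = \sqrt{m + 2} = \sqrt{2 + m}$)
$Y^{3}{\left(H{\left(6 \cdot 6 \right)} \right)} - 43972 = \left(\sqrt{2 + 0}\right)^{3} - 43972 = \left(\sqrt{2}\right)^{3} - 43972 = 2 \sqrt{2} - 43972 = -43972 + 2 \sqrt{2}$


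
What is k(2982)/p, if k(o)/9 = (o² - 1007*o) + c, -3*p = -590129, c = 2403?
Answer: 159080031/590129 ≈ 269.57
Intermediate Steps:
p = 590129/3 (p = -⅓*(-590129) = 590129/3 ≈ 1.9671e+5)
k(o) = 21627 - 9063*o + 9*o² (k(o) = 9*((o² - 1007*o) + 2403) = 9*(2403 + o² - 1007*o) = 21627 - 9063*o + 9*o²)
k(2982)/p = (21627 - 9063*2982 + 9*2982²)/(590129/3) = (21627 - 27025866 + 9*8892324)*(3/590129) = (21627 - 27025866 + 80030916)*(3/590129) = 53026677*(3/590129) = 159080031/590129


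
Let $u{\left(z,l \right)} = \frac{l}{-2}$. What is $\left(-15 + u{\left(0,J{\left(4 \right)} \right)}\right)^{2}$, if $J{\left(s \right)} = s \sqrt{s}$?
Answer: $361$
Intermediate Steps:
$J{\left(s \right)} = s^{\frac{3}{2}}$
$u{\left(z,l \right)} = - \frac{l}{2}$ ($u{\left(z,l \right)} = l \left(- \frac{1}{2}\right) = - \frac{l}{2}$)
$\left(-15 + u{\left(0,J{\left(4 \right)} \right)}\right)^{2} = \left(-15 - \frac{4^{\frac{3}{2}}}{2}\right)^{2} = \left(-15 - 4\right)^{2} = \left(-19\right)^{2} = 361$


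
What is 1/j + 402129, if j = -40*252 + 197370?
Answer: 75314740411/187290 ≈ 4.0213e+5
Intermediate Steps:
j = 187290 (j = -10080 + 197370 = 187290)
1/j + 402129 = 1/187290 + 402129 = 75314740411/187290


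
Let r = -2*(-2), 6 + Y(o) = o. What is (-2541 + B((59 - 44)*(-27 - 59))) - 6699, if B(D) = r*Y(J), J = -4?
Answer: -9280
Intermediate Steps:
Y(o) = -6 + o
r = 4
B(D) = -40 (B(D) = 4*(-6 - 4) = 4*(-10) = -40)
(-2541 + B((59 - 44)*(-27 - 59))) - 6699 = (-2541 - 40) - 6699 = -2581 - 6699 = -9280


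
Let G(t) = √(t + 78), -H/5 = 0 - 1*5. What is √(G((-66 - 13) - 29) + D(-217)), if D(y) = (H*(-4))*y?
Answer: √(21700 + I*√30) ≈ 147.31 + 0.019*I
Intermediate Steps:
H = 25 (H = -5*(0 - 1*5) = -5*(0 - 5) = -5*(-5) = 25)
G(t) = √(78 + t)
D(y) = -100*y (D(y) = (25*(-4))*y = -100*y)
√(G((-66 - 13) - 29) + D(-217)) = √(√(78 + ((-66 - 13) - 29)) - 100*(-217)) = √(√(78 + (-79 - 29)) + 21700) = √(√(78 - 108) + 21700) = √(√(-30) + 21700) = √(I*√30 + 21700) = √(21700 + I*√30)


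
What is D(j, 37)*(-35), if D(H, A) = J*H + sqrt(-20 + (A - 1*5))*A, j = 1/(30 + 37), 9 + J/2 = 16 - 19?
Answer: 840/67 - 2590*sqrt(3) ≈ -4473.5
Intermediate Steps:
J = -24 (J = -18 + 2*(16 - 19) = -18 + 2*(-3) = -18 - 6 = -24)
j = 1/67 ≈ 0.014925
D(H, A) = -24*H + A*sqrt(-25 + A) (D(H, A) = -24*H + sqrt(-20 + (A - 1*5))*A = -24*H + sqrt(-20 + (A - 5))*A = -24*H + sqrt(-20 + (-5 + A))*A = -24*H + sqrt(-25 + A)*A = -24*H + A*sqrt(-25 + A))
D(j, 37)*(-35) = (-24*1/67 + 37*sqrt(-25 + 37))*(-35) = (-24/67 + 37*sqrt(12))*(-35) = (-24/67 + 37*(2*sqrt(3)))*(-35) = (-24/67 + 74*sqrt(3))*(-35) = 840/67 - 2590*sqrt(3)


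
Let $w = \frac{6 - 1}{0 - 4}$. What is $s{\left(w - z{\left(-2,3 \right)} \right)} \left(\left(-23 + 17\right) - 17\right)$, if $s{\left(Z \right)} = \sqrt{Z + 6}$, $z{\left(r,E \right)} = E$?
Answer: $- \frac{23 \sqrt{7}}{2} \approx -30.426$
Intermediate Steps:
$w = - \frac{5}{4}$ ($w = \frac{5}{0 - 4} = \frac{5}{-4} = 5 \left(- \frac{1}{4}\right) = - \frac{5}{4} \approx -1.25$)
$s{\left(Z \right)} = \sqrt{6 + Z}$
$s{\left(w - z{\left(-2,3 \right)} \right)} \left(\left(-23 + 17\right) - 17\right) = \sqrt{6 - \frac{17}{4}} \left(\left(-23 + 17\right) - 17\right) = \sqrt{6 - \frac{17}{4}} \left(-6 - 17\right) = \sqrt{6 - \frac{17}{4}} \left(-23\right) = \sqrt{\frac{7}{4}} \left(-23\right) = \frac{\sqrt{7}}{2} \left(-23\right) = - \frac{23 \sqrt{7}}{2}$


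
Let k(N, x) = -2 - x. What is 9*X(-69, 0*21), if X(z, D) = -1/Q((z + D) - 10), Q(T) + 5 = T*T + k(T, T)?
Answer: -9/6313 ≈ -0.0014256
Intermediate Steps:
Q(T) = -7 + T² - T (Q(T) = -5 + (T*T + (-2 - T)) = -5 + (T² + (-2 - T)) = -5 + (-2 + T² - T) = -7 + T² - T)
X(z, D) = -1/(3 + (-10 + D + z)² - D - z) (X(z, D) = -1/(-7 + ((z + D) - 10)² - ((z + D) - 10)) = -1/(-7 + ((D + z) - 10)² - ((D + z) - 10)) = -1/(-7 + (-10 + D + z)² - (-10 + D + z)) = -1/(-7 + (-10 + D + z)² + (10 - D - z)) = -1/(3 + (-10 + D + z)² - D - z))
9*X(-69, 0*21) = 9/(-3 + 0*21 - 69 - (-10 + 0*21 - 69)²) = 9/(-3 + 0 - 69 - (-10 + 0 - 69)²) = 9/(-3 + 0 - 69 - 1*(-79)²) = 9/(-3 + 0 - 69 - 1*6241) = 9/(-3 + 0 - 69 - 6241) = 9/(-6313) = 9*(-1/6313) = -9/6313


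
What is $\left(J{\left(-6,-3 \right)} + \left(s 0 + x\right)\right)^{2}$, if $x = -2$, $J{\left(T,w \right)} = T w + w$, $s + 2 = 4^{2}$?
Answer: $169$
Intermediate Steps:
$s = 14$ ($s = -2 + 4^{2} = -2 + 16 = 14$)
$J{\left(T,w \right)} = w + T w$
$\left(J{\left(-6,-3 \right)} + \left(s 0 + x\right)\right)^{2} = \left(- 3 \left(1 - 6\right) + \left(14 \cdot 0 - 2\right)\right)^{2} = \left(\left(-3\right) \left(-5\right) + \left(0 - 2\right)\right)^{2} = \left(15 - 2\right)^{2} = 13^{2} = 169$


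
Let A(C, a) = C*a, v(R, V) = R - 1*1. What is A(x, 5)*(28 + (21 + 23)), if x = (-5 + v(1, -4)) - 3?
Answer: -2880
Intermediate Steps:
v(R, V) = -1 + R (v(R, V) = R - 1 = -1 + R)
x = -8 (x = (-5 + (-1 + 1)) - 3 = (-5 + 0) - 3 = -5 - 3 = -8)
A(x, 5)*(28 + (21 + 23)) = (-8*5)*(28 + (21 + 23)) = -40*(28 + 44) = -40*72 = -2880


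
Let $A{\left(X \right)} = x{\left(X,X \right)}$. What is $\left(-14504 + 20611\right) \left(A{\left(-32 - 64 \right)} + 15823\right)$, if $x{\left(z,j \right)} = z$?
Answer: $96044789$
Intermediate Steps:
$A{\left(X \right)} = X$
$\left(-14504 + 20611\right) \left(A{\left(-32 - 64 \right)} + 15823\right) = \left(-14504 + 20611\right) \left(\left(-32 - 64\right) + 15823\right) = 6107 \left(\left(-32 - 64\right) + 15823\right) = 6107 \left(-96 + 15823\right) = 6107 \cdot 15727 = 96044789$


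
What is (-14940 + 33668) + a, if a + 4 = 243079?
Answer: 261803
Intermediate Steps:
a = 243075 (a = -4 + 243079 = 243075)
(-14940 + 33668) + a = (-14940 + 33668) + 243075 = 18728 + 243075 = 261803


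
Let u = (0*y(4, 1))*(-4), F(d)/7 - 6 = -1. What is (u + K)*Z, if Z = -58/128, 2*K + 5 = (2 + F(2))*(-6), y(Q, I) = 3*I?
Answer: 6583/128 ≈ 51.430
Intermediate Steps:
F(d) = 35 (F(d) = 42 + 7*(-1) = 42 - 7 = 35)
u = 0 (u = (0*(3*1))*(-4) = (0*3)*(-4) = 0*(-4) = 0)
K = -227/2 (K = -5/2 + ((2 + 35)*(-6))/2 = -5/2 + (37*(-6))/2 = -5/2 + (1/2)*(-222) = -5/2 - 111 = -227/2 ≈ -113.50)
Z = -29/64 (Z = -58*1/128 = -29/64 ≈ -0.45313)
(u + K)*Z = (0 - 227/2)*(-29/64) = -227/2*(-29/64) = 6583/128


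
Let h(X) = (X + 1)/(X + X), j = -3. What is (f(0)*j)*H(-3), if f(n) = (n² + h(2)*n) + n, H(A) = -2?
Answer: 0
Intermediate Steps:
h(X) = (1 + X)/(2*X) (h(X) = (1 + X)/((2*X)) = (1 + X)*(1/(2*X)) = (1 + X)/(2*X))
f(n) = n² + 7*n/4 (f(n) = (n² + ((½)*(1 + 2)/2)*n) + n = (n² + ((½)*(½)*3)*n) + n = (n² + 3*n/4) + n = n² + 7*n/4)
(f(0)*j)*H(-3) = (((¼)*0*(7 + 4*0))*(-3))*(-2) = (((¼)*0*(7 + 0))*(-3))*(-2) = (((¼)*0*7)*(-3))*(-2) = (0*(-3))*(-2) = 0*(-2) = 0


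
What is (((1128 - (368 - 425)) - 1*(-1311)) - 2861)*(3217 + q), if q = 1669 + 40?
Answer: -1797990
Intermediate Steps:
q = 1709
(((1128 - (368 - 425)) - 1*(-1311)) - 2861)*(3217 + q) = (((1128 - (368 - 425)) - 1*(-1311)) - 2861)*(3217 + 1709) = (((1128 - 1*(-57)) + 1311) - 2861)*4926 = (((1128 + 57) + 1311) - 2861)*4926 = ((1185 + 1311) - 2861)*4926 = (2496 - 2861)*4926 = -365*4926 = -1797990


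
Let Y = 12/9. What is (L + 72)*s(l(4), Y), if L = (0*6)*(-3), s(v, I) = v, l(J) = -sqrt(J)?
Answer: -144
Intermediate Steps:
Y = 4/3 (Y = 12*(1/9) = 4/3 ≈ 1.3333)
L = 0 (L = 0*(-3) = 0)
(L + 72)*s(l(4), Y) = (0 + 72)*(-sqrt(4)) = 72*(-1*2) = 72*(-2) = -144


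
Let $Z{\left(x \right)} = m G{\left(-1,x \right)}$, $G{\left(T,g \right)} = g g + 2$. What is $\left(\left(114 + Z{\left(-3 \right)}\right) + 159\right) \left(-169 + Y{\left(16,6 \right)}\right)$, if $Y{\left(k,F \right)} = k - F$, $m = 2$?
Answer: $-46905$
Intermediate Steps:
$G{\left(T,g \right)} = 2 + g^{2}$ ($G{\left(T,g \right)} = g^{2} + 2 = 2 + g^{2}$)
$Z{\left(x \right)} = 4 + 2 x^{2}$ ($Z{\left(x \right)} = 2 \left(2 + x^{2}\right) = 4 + 2 x^{2}$)
$\left(\left(114 + Z{\left(-3 \right)}\right) + 159\right) \left(-169 + Y{\left(16,6 \right)}\right) = \left(\left(114 + \left(4 + 2 \left(-3\right)^{2}\right)\right) + 159\right) \left(-169 + \left(16 - 6\right)\right) = \left(\left(114 + \left(4 + 2 \cdot 9\right)\right) + 159\right) \left(-169 + \left(16 - 6\right)\right) = \left(\left(114 + \left(4 + 18\right)\right) + 159\right) \left(-169 + 10\right) = \left(\left(114 + 22\right) + 159\right) \left(-159\right) = \left(136 + 159\right) \left(-159\right) = 295 \left(-159\right) = -46905$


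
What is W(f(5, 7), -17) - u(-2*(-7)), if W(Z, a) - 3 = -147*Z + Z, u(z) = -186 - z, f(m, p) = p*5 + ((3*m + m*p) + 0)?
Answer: -12207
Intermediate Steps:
f(m, p) = 3*m + 5*p + m*p (f(m, p) = 5*p + (3*m + m*p) = 3*m + 5*p + m*p)
W(Z, a) = 3 - 146*Z (W(Z, a) = 3 + (-147*Z + Z) = 3 - 146*Z)
W(f(5, 7), -17) - u(-2*(-7)) = (3 - 146*(3*5 + 5*7 + 5*7)) - (-186 - (-2)*(-7)) = (3 - 146*(15 + 35 + 35)) - (-186 - 1*14) = (3 - 146*85) - (-186 - 14) = (3 - 12410) - 1*(-200) = -12407 + 200 = -12207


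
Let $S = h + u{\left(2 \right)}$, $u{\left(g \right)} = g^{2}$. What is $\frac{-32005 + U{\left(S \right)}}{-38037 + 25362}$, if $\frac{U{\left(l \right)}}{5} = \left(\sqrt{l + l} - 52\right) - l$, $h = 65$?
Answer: $\frac{2174}{845} - \frac{\sqrt{138}}{2535} \approx 2.5681$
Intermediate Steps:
$S = 69$ ($S = 65 + 2^{2} = 65 + 4 = 69$)
$U{\left(l \right)} = -260 - 5 l + 5 \sqrt{2} \sqrt{l}$ ($U{\left(l \right)} = 5 \left(\left(\sqrt{l + l} - 52\right) - l\right) = 5 \left(\left(\sqrt{2 l} - 52\right) - l\right) = 5 \left(\left(\sqrt{2} \sqrt{l} - 52\right) - l\right) = 5 \left(\left(-52 + \sqrt{2} \sqrt{l}\right) - l\right) = 5 \left(-52 - l + \sqrt{2} \sqrt{l}\right) = -260 - 5 l + 5 \sqrt{2} \sqrt{l}$)
$\frac{-32005 + U{\left(S \right)}}{-38037 + 25362} = \frac{-32005 - \left(605 - 5 \sqrt{2} \sqrt{69}\right)}{-38037 + 25362} = \frac{-32005 - \left(605 - 5 \sqrt{138}\right)}{-12675} = \left(-32005 - \left(605 - 5 \sqrt{138}\right)\right) \left(- \frac{1}{12675}\right) = \left(-32610 + 5 \sqrt{138}\right) \left(- \frac{1}{12675}\right) = \frac{2174}{845} - \frac{\sqrt{138}}{2535}$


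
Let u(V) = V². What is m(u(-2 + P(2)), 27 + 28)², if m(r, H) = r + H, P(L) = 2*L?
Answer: 3481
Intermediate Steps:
m(r, H) = H + r
m(u(-2 + P(2)), 27 + 28)² = ((27 + 28) + (-2 + 2*2)²)² = (55 + (-2 + 4)²)² = (55 + 2²)² = (55 + 4)² = 59² = 3481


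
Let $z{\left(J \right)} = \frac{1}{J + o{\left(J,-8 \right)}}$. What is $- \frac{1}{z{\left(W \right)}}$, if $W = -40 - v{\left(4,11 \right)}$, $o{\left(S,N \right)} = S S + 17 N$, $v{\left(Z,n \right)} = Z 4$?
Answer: $-2944$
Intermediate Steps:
$v{\left(Z,n \right)} = 4 Z$
$o{\left(S,N \right)} = S^{2} + 17 N$
$W = -56$ ($W = -40 - 4 \cdot 4 = -40 - 16 = -56$)
$z{\left(J \right)} = \frac{1}{-136 + J + J^{2}}$ ($z{\left(J \right)} = \frac{1}{J + \left(J^{2} + 17 \left(-8\right)\right)} = \frac{1}{J + \left(J^{2} - 136\right)} = \frac{1}{J + \left(-136 + J^{2}\right)} = \frac{1}{-136 + J + J^{2}}$)
$- \frac{1}{z{\left(W \right)}} = - \frac{1}{\frac{1}{-136 - 56 + \left(-56\right)^{2}}} = - \frac{1}{\frac{1}{-136 - 56 + 3136}} = - \frac{1}{\frac{1}{2944}} = \left(-1\right) 2944 = -2944$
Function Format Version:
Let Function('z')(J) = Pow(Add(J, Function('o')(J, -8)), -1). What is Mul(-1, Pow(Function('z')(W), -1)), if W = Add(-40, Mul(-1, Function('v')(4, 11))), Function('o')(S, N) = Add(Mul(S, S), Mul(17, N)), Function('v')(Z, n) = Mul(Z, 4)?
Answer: -2944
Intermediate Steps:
Function('v')(Z, n) = Mul(4, Z)
Function('o')(S, N) = Add(Pow(S, 2), Mul(17, N))
W = -56 (W = Add(-40, Mul(-1, Mul(4, 4))) = Add(-40, Mul(-1, 16)) = Add(-40, -16) = -56)
Function('z')(J) = Pow(Add(-136, J, Pow(J, 2)), -1) (Function('z')(J) = Pow(Add(J, Add(Pow(J, 2), Mul(17, -8))), -1) = Pow(Add(J, Add(Pow(J, 2), -136)), -1) = Pow(Add(J, Add(-136, Pow(J, 2))), -1) = Pow(Add(-136, J, Pow(J, 2)), -1))
Mul(-1, Pow(Function('z')(W), -1)) = Mul(-1, Pow(Pow(Add(-136, -56, Pow(-56, 2)), -1), -1)) = Mul(-1, Pow(Pow(Add(-136, -56, 3136), -1), -1)) = Mul(-1, Pow(Pow(2944, -1), -1)) = Mul(-1, Pow(Rational(1, 2944), -1)) = Mul(-1, 2944) = -2944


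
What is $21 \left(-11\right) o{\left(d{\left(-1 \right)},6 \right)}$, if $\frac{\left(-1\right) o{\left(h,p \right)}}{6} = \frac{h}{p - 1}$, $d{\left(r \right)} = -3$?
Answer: $- \frac{4158}{5} \approx -831.6$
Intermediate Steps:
$o{\left(h,p \right)} = - \frac{6 h}{-1 + p}$ ($o{\left(h,p \right)} = - 6 \frac{h}{p - 1} = - 6 \frac{h}{-1 + p} = - \frac{6 h}{-1 + p}$)
$21 \left(-11\right) o{\left(d{\left(-1 \right)},6 \right)} = 21 \left(-11\right) \left(\left(-6\right) \left(-3\right) \frac{1}{-1 + 6}\right) = - 231 \left(\left(-6\right) \left(-3\right) \frac{1}{5}\right) = \left(-231\right) \frac{18}{5} = - \frac{4158}{5}$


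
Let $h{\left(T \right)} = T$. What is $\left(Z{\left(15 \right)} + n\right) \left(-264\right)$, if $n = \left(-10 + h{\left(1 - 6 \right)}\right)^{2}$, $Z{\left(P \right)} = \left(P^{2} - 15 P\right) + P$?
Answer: $-63360$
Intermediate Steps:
$Z{\left(P \right)} = P^{2} - 14 P$
$n = 225$ ($n = \left(-10 + \left(1 - 6\right)\right)^{2} = \left(-10 - 5\right)^{2} = \left(-15\right)^{2} = 225$)
$\left(Z{\left(15 \right)} + n\right) \left(-264\right) = \left(15 \left(-14 + 15\right) + 225\right) \left(-264\right) = \left(15 \cdot 1 + 225\right) \left(-264\right) = \left(15 + 225\right) \left(-264\right) = 240 \left(-264\right) = -63360$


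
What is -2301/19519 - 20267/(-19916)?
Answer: 26904989/29903108 ≈ 0.89974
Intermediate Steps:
-2301/19519 - 20267/(-19916) = -2301*1/19519 - 20267*(-1/19916) = -2301/19519 + 1559/1532 = 26904989/29903108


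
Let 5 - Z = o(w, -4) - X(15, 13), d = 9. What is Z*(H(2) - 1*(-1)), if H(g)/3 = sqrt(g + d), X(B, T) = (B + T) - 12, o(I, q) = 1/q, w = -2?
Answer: 85/4 + 255*sqrt(11)/4 ≈ 232.68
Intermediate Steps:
X(B, T) = -12 + B + T
H(g) = 3*sqrt(9 + g) (H(g) = 3*sqrt(g + 9) = 3*sqrt(9 + g))
Z = 85/4 (Z = 5 - (1/(-4) - (-12 + 15 + 13)) = 5 - (-1/4 - 1*16) = 5 - (-1/4 - 16) = 5 - 1*(-65/4) = 5 + 65/4 = 85/4 ≈ 21.250)
Z*(H(2) - 1*(-1)) = 85*(3*sqrt(9 + 2) - 1*(-1))/4 = 85*(3*sqrt(11) + 1)/4 = 85*(1 + 3*sqrt(11))/4 = 85/4 + 255*sqrt(11)/4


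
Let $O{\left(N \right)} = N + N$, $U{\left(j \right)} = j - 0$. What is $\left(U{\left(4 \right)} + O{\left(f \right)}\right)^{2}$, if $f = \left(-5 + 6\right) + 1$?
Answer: $64$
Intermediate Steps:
$U{\left(j \right)} = j$ ($U{\left(j \right)} = j + 0 = j$)
$f = 2$ ($f = 1 + 1 = 2$)
$O{\left(N \right)} = 2 N$
$\left(U{\left(4 \right)} + O{\left(f \right)}\right)^{2} = \left(4 + 2 \cdot 2\right)^{2} = \left(4 + 4\right)^{2} = 8^{2} = 64$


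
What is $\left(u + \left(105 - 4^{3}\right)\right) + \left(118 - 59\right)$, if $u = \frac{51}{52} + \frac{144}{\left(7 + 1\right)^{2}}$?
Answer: $\frac{1342}{13} \approx 103.23$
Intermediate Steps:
$u = \frac{42}{13}$ ($u = 51 \cdot \frac{1}{52} + \frac{144}{8^{2}} = \frac{51}{52} + \frac{144}{64} = \frac{51}{52} + 144 \cdot \frac{1}{64} = \frac{51}{52} + \frac{9}{4} = \frac{42}{13} \approx 3.2308$)
$\left(u + \left(105 - 4^{3}\right)\right) + \left(118 - 59\right) = \left(\frac{42}{13} + \left(105 - 4^{3}\right)\right) + \left(118 - 59\right) = \left(\frac{42}{13} + \left(105 - 64\right)\right) + 59 = \left(\frac{42}{13} + 41\right) + 59 = \frac{575}{13} + 59 = \frac{1342}{13}$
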